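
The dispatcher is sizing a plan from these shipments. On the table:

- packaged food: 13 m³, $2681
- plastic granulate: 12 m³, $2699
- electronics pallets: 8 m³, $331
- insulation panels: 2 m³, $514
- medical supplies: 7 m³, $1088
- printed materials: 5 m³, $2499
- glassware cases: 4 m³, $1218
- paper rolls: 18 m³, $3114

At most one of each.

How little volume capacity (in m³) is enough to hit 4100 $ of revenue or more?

11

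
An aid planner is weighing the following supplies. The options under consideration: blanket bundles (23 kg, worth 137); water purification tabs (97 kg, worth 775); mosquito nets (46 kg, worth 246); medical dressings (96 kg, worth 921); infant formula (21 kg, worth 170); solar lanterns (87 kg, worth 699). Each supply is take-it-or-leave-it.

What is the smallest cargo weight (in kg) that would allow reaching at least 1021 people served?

117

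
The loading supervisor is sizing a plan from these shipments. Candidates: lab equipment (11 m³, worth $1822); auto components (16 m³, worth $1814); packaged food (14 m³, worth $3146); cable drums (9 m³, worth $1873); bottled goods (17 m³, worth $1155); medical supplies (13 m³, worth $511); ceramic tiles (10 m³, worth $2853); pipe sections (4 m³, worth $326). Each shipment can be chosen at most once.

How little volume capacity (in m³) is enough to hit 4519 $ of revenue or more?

19

Minimise m³ subject to total revenue ≥ 4519.
cable drums + ceramic tiles reaches 4726 using 19 m³.
Below 19 m³ the best achievable stays under 4519.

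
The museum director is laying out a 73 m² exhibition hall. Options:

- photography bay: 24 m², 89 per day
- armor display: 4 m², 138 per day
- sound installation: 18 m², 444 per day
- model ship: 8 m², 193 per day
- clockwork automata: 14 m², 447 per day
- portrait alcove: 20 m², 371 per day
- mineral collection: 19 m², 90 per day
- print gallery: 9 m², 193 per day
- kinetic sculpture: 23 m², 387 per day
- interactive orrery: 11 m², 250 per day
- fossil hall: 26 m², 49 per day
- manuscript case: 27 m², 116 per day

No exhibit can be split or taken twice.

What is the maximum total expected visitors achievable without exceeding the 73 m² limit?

Ranking by ratio (expected visitors/m²): armor display 34.50, clockwork automata 31.93, sound installation 24.67, model ship 24.12.
Taking the top-ratio exhibits first gives armor display + sound installation + model ship + clockwork automata + print gallery + interactive orrery for 1665 (64 m²).
The 11 m² tied up in interactive orrery is better spent on portrait alcove — total rises to 1786 (73 m²).
That's the maximum — no swap from here does better than 1786.

1786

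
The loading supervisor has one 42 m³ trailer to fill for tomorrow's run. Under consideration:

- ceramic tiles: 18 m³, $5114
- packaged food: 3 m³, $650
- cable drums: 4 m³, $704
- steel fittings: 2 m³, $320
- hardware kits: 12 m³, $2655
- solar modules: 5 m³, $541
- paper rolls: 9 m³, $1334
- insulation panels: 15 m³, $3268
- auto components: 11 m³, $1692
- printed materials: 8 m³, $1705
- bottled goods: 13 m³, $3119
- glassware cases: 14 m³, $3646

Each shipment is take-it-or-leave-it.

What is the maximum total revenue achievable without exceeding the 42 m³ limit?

Density check — ceramic tiles 284.11, glassware cases 260.43, bottled goods 239.92 are the best per m³.
A density-first pass picks ceramic tiles + packaged food + cable drums + steel fittings + glassware cases — 10434 at 41 m³.
The 7 m³ tied up in packaged food and cable drums is better spent on printed materials — total rises to 10785 (42 m³).

10785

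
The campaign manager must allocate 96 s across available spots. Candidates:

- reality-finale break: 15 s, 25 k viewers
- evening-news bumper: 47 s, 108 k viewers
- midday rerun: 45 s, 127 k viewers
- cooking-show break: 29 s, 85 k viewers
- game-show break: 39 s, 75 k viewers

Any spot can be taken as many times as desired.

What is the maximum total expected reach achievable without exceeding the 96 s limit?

255

Taking 3×cooking-show break: 87 s used, 255 in expected reach.
That's the maximum — no swap from here does better than 255.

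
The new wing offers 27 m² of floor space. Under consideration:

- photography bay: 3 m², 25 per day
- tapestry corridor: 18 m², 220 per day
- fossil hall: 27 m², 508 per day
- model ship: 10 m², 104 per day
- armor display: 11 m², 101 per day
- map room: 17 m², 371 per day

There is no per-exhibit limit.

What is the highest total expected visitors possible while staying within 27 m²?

By expected visitors per m²: map room 21.82, fossil hall 18.81, tapestry corridor 12.22 lead.
Taking the top-ratio exhibits first gives model ship + map room for 475 (27 m²).
Dropping model ship and map room frees 27 m²; slotting in fossil hall (27 m²) lifts the total to 508 at 27 m².
No other feasible combination exceeds 508.

508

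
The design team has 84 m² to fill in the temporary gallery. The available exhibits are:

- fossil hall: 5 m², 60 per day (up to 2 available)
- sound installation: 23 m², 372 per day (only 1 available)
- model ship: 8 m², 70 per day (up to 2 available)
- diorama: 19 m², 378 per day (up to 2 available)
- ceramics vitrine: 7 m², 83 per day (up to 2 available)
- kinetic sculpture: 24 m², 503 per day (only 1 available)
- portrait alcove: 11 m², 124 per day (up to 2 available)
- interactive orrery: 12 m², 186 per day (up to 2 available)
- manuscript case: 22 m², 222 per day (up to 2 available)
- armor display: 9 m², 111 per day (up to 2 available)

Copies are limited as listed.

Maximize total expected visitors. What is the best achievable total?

1565

Filling by ratio: 2×diorama + kinetic sculpture + interactive orrery + armor display for 1556, with 1 m² left unused.
The 9 m² tied up in armor display is better spent on 2×fossil hall — total rises to 1565 (84 m²).
That's the maximum — no swap from here does better than 1565.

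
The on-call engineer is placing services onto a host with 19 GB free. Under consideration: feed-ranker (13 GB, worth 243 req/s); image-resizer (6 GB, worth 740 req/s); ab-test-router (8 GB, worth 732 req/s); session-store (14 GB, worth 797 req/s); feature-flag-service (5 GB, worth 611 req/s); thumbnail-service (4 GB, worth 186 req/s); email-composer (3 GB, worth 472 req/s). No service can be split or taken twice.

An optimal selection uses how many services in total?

3

The maximum throughput within 19 GB is 2083.
image-resizer + ab-test-router + feature-flag-service hits 2083 at 19 GB.
Every optimal selection uses 3 services.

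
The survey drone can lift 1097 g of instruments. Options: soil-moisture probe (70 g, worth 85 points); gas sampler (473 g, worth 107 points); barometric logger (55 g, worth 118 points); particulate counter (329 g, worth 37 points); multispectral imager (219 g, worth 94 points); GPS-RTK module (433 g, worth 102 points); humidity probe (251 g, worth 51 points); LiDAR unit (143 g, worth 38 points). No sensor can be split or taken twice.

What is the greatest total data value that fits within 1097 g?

455

Ranking by ratio (data value/g): barometric logger 2.15, soil-moisture probe 1.21, multispectral imager 0.43.
The ratio heuristic lands on soil-moisture probe + barometric logger + multispectral imager + GPS-RTK module + LiDAR unit (437) but leaves 177 g idle.
Dropping GPS-RTK module and LiDAR unit frees 576 g; slotting in gas sampler + humidity probe (724 g) lifts the total to 455 at 1068 g.
Next best is soil-moisture probe + barometric logger + multispectral imager + GPS-RTK module + humidity probe at 450 (1028 g) — short by 5.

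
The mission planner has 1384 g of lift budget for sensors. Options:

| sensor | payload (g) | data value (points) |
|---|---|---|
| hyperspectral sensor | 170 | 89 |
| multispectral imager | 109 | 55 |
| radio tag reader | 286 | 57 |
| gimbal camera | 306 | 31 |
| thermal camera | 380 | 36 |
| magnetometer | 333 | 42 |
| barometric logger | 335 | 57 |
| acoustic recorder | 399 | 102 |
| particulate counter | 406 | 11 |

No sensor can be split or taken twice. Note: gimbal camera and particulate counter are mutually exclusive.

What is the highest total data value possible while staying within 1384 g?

360

Best packing: hyperspectral sensor + multispectral imager + radio tag reader + barometric logger + acoustic recorder — 1299 g, 360 total.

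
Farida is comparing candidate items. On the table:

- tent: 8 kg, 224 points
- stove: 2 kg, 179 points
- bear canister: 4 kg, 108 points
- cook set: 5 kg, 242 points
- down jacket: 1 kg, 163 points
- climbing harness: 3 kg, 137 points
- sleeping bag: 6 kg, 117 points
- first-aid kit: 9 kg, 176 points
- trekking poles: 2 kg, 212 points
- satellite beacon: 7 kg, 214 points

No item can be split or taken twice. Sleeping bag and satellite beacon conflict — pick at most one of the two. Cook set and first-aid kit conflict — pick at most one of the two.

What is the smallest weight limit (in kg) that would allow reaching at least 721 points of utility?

10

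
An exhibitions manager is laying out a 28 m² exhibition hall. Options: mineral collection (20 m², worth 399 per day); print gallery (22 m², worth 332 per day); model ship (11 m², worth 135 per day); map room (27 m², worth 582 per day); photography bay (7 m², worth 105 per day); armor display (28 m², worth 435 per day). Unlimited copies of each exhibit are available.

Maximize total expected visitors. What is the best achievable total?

Map room uses 27 of the 28 m² and totals 582.
No other feasible combination exceeds 582.

582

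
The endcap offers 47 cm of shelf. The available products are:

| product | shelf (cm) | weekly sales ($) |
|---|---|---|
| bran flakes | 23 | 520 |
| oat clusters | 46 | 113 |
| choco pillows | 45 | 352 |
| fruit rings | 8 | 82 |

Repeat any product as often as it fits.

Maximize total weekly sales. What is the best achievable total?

1040

2×bran flakes uses 46 of the 47 cm and totals 1040.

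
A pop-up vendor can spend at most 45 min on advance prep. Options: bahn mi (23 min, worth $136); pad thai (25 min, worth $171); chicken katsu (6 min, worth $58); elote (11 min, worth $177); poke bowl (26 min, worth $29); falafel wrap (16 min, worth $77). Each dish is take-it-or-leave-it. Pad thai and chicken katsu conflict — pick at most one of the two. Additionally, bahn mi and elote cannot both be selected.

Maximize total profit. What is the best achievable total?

Ranking by ratio (profit/min): elote 16.09, chicken katsu 9.67, pad thai 6.84, bahn mi 5.91.
Best packing: pad thai + elote — 36 min, 348 total.
Next best is chicken katsu + elote + falafel wrap at 312 (33 min) — short by 36.

348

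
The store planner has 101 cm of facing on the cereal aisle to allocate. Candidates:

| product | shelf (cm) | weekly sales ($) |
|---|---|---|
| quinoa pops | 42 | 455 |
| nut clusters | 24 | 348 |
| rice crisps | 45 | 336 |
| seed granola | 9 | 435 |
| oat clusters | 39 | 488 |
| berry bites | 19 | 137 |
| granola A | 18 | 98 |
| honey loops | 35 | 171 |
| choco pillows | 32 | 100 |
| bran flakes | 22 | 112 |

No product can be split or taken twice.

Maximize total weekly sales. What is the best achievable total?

1408

The ratio ordering already packs tightly: nut clusters + seed granola + oat clusters + berry bites, 91 cm, 1408.
Next best is nut clusters + seed granola + oat clusters + bran flakes at 1383 (94 cm) — short by 25.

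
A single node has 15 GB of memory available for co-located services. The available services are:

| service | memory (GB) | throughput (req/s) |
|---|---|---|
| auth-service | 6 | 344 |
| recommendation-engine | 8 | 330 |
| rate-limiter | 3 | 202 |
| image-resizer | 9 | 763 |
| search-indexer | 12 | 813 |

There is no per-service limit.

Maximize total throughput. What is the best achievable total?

Density check — image-resizer 84.78, search-indexer 67.75, rate-limiter 67.33 are the best per GB.
2×rate-limiter + image-resizer uses 15 of the 15 GB and totals 1167.
No other feasible combination exceeds 1167.

1167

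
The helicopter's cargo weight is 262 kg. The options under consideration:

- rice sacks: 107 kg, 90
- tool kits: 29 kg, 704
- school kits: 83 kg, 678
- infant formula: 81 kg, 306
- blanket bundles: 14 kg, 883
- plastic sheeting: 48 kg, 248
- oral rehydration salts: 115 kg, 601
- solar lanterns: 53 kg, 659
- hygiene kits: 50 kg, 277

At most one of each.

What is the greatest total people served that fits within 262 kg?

3230

Greedy by ratio would take tool kits + school kits + blanket bundles + solar lanterns + hygiene kits: 229 kg used, total 3201.
The 50 kg tied up in hygiene kits is better spent on infant formula — total rises to 3230 (260 kg).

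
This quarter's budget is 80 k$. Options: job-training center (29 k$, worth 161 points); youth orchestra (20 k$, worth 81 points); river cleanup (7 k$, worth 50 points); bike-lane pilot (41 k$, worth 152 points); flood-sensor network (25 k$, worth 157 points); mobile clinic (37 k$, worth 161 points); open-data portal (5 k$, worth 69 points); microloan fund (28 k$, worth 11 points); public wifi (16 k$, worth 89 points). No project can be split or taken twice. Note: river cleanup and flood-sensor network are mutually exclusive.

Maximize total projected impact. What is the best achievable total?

476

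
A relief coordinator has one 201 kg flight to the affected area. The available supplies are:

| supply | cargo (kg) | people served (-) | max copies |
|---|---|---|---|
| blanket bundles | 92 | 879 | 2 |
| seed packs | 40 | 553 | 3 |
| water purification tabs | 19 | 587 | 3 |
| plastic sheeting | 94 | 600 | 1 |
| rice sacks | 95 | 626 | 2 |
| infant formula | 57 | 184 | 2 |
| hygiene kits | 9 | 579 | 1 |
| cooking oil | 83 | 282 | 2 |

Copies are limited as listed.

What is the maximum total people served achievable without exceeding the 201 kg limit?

3999

The ratio ordering already packs tightly: 3×seed packs + 3×water purification tabs + hygiene kits, 186 kg, 3999.
Nothing else within 201 kg beats 3999.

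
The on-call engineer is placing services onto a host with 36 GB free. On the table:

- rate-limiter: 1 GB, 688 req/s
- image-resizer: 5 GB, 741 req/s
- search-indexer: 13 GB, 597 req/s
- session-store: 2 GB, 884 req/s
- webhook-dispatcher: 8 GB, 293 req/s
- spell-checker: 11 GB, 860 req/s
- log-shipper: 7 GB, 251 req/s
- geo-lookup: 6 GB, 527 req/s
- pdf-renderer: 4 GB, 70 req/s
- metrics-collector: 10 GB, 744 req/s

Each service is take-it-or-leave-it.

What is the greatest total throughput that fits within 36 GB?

Density check — rate-limiter 688.00, session-store 442.00, image-resizer 148.20 are the best per GB.
The ratio ordering already packs tightly: rate-limiter + image-resizer + session-store + spell-checker + geo-lookup + metrics-collector, 35 GB, 4444.
Runner-up rate-limiter + image-resizer + session-store + spell-checker + log-shipper + metrics-collector tops out at 4168.

4444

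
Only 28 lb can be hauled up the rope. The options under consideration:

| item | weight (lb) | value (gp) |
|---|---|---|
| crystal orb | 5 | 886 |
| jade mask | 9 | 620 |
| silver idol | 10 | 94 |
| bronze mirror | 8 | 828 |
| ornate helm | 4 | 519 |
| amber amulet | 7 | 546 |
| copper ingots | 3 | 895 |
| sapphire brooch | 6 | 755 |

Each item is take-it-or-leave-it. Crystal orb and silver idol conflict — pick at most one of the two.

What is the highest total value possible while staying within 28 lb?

3883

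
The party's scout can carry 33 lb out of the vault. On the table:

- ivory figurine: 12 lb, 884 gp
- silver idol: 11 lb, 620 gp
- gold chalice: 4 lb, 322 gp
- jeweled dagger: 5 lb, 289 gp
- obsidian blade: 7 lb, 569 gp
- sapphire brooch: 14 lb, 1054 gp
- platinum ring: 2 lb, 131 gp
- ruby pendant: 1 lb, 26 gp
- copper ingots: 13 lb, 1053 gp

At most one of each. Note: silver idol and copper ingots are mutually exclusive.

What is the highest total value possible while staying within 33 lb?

By value per lb: obsidian blade 81.29, copper ingots 81.00, gold chalice 80.50, sapphire brooch 75.29 lead.
Greedy by ratio would take gold chalice + jeweled dagger + obsidian blade + platinum ring + ruby pendant + copper ingots: 32 lb used, total 2390.
The 13 lb tied up in jeweled dagger and obsidian blade and ruby pendant is better spent on sapphire brooch — total rises to 2560 (33 lb).

2560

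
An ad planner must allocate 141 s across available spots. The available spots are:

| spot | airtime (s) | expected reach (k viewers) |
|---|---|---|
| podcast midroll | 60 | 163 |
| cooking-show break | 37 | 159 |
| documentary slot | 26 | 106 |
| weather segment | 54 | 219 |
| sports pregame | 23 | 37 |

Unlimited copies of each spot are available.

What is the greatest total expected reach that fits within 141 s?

583

Ranking by ratio (expected reach/s): cooking-show break 4.30, documentary slot 4.08, weather segment 4.06.
Best packing: 3×cooking-show break + documentary slot — 137 s, 583 total.
That's the maximum — no swap from here does better than 583.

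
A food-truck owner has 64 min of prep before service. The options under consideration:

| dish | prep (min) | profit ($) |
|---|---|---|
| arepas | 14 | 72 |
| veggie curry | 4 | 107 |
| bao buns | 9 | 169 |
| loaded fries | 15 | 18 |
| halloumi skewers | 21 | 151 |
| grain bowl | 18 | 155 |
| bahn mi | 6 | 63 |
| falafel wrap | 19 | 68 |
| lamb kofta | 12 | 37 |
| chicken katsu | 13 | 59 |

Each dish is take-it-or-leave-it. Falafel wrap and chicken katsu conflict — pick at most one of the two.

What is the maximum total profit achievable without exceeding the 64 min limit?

By profit per min: veggie curry 26.75, bao buns 18.78, bahn mi 10.50 lead.
Best packing: veggie curry + bao buns + halloumi skewers + grain bowl + bahn mi — 58 min, 645 total.
An exhaustive check of the 1024 subsets confirms 645.

645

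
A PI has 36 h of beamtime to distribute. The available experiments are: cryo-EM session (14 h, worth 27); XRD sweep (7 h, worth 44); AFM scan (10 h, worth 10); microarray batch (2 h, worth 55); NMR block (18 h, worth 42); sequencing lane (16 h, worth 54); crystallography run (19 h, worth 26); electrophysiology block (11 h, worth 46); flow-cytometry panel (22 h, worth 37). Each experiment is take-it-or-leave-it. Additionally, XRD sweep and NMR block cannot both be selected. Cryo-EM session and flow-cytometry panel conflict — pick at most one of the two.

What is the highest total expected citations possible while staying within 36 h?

199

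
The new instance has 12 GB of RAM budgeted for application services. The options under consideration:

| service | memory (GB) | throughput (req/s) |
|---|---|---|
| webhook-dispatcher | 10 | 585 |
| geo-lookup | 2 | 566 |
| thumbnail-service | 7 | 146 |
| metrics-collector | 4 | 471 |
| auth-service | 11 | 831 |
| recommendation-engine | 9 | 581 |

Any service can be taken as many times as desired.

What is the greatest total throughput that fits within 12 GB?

3396

Ranking by ratio (throughput/GB): geo-lookup 283.00, metrics-collector 117.75, auth-service 75.55, recommendation-engine 64.56.
Taking 6×geo-lookup: 12 GB used, 3396 in throughput.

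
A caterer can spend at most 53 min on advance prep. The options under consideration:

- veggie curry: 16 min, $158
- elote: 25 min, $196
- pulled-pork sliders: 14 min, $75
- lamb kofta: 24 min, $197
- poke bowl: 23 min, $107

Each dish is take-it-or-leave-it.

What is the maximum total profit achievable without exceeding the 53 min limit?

393

Filling by ratio: veggie curry + lamb kofta for 355, with 13 min left unused.
The 16 min tied up in veggie curry is better spent on elote — total rises to 393 (49 min).
The spare 4 min is too small for any remaining dish, and no exchange beats 393.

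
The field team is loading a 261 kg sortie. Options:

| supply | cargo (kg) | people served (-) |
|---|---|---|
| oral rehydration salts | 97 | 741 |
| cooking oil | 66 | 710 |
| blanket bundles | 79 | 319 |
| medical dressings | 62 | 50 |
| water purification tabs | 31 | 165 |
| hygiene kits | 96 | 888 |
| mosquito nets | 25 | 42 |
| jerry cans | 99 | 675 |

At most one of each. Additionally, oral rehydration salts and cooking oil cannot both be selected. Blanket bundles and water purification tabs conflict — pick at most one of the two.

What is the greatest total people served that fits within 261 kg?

By people served per kg: cooking oil 10.76, hygiene kits 9.25, oral rehydration salts 7.64 lead.
Taking cooking oil + hygiene kits + jerry cans: 261 kg used, 2273 in people served.
The closest alternative, cooking oil + blanket bundles + hygiene kits, reaches only 1917.

2273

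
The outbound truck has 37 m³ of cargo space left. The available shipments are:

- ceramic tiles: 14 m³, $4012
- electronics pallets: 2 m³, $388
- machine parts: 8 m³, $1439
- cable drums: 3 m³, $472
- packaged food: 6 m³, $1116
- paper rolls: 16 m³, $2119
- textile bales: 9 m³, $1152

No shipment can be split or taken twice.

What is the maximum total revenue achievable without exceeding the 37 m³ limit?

Taking the top-ratio shipments first gives ceramic tiles + electronics pallets + machine parts + cable drums + packaged food for 7427 (33 m³).
The 5 m³ tied up in electronics pallets and cable drums is better spent on textile bales — total rises to 7719 (37 m³).
Nothing else within 37 m³ beats 7719.

7719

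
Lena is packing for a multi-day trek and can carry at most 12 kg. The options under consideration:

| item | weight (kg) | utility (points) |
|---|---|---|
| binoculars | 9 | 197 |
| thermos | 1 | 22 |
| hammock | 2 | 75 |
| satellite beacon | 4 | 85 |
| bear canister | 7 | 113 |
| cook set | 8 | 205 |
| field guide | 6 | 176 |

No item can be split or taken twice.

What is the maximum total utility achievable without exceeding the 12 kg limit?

Taking the top-ratio items first gives thermos + hammock + field guide for 273 (9 kg).
Dropping thermos frees 1 kg; slotting in satellite beacon (4 kg) lifts the total to 336 at 12 kg.
Runner-up thermos + hammock + cook set tops out at 302.

336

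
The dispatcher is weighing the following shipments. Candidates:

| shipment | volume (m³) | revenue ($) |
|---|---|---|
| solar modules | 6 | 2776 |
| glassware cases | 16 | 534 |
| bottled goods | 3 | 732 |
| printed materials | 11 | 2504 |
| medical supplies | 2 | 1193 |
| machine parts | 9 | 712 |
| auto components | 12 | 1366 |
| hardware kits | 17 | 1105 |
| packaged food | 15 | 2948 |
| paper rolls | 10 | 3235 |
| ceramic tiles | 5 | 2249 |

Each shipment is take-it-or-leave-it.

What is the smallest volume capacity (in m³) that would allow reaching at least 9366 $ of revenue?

Minimise m³ subject to total revenue ≥ 9366.
solar modules + medical supplies + paper rolls + ceramic tiles: 9453 revenue at 23 m³.
Any bundle with less than 23 m³ falls short of 9366.

23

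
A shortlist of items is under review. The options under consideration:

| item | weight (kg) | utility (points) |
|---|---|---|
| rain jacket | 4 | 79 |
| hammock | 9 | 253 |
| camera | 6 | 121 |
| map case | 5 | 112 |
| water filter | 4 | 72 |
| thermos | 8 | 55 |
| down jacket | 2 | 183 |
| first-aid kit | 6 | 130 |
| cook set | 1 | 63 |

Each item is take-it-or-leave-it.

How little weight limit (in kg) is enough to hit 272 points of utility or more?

Need the lightest bundle worth ≥ 272.
Taking map case + down jacket gives 295 (≥ 272) for 7 kg.
No combination under 7 kg hits 272.

7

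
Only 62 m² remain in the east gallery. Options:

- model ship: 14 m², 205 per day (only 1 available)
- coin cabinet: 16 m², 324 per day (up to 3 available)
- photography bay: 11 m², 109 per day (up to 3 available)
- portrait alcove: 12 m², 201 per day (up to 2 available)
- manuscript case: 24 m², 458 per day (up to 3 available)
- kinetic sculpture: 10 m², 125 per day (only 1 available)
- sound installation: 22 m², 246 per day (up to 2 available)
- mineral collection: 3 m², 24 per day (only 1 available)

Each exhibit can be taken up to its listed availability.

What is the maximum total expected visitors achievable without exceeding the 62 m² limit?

Filling by ratio: 3×coin cabinet + portrait alcove for 1173, with 2 m² left unused.
Dropping portrait alcove frees 12 m²; slotting in model ship (14 m²) lifts the total to 1177 at 62 m².

1177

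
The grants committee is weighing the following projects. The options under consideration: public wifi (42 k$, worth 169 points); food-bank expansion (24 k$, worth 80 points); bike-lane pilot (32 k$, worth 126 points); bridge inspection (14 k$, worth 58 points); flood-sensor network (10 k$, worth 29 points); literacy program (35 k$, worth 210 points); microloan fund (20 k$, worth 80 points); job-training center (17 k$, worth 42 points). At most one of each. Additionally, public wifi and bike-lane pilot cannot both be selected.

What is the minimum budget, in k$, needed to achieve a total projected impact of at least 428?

Need the lightest bundle worth ≥ 428.
public wifi + bridge inspection + literacy program reaches 437 using 91 k$.
Below 91 k$ the best achievable stays under 428.

91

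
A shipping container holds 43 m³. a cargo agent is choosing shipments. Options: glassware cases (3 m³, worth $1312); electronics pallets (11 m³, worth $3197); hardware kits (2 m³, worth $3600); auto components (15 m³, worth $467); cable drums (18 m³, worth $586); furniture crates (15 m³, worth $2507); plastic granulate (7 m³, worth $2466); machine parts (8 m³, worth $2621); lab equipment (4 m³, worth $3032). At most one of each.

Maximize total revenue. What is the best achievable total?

16269

Ranking by ratio (revenue/m³): hardware kits 1800.00, lab equipment 758.00, glassware cases 437.33, plastic granulate 352.29.
Greedy by ratio would take glassware cases + electronics pallets + hardware kits + plastic granulate + machine parts + lab equipment: 35 m³ used, total 16228.
The 7 m³ tied up in plastic granulate is better spent on furniture crates — total rises to 16269 (43 m³).
Every other selection either busts 43 m³ or fails to beat 16269.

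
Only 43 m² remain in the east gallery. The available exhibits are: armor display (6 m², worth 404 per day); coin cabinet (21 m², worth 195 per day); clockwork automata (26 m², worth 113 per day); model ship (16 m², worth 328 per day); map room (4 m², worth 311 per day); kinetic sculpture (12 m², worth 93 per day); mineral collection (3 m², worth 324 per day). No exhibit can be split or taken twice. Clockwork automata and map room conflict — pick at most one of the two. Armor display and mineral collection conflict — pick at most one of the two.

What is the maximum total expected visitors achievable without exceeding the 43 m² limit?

1136

Best packing: armor display + model ship + map room + kinetic sculpture — 38 m², 1136 total.
An exhaustive check of the 128 subsets confirms 1136.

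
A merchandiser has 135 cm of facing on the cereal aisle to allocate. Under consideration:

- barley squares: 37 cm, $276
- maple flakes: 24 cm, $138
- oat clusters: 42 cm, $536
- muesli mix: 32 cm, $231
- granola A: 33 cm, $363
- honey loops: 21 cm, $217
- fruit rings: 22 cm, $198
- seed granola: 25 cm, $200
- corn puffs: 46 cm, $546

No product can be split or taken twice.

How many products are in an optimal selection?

4

The maximum weekly sales within 135 cm is 1499.
One optimal bundle: oat clusters + honey loops + seed granola + corn puffs (134 cm).
Every optimal selection uses 4 products.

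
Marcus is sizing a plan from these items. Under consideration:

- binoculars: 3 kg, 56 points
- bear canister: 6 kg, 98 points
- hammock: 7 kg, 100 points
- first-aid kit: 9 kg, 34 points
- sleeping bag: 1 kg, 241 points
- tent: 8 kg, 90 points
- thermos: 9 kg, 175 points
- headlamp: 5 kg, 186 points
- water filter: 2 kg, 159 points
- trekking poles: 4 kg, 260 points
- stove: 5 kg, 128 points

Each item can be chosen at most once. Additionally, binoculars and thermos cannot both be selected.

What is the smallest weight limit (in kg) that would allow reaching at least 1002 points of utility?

Look for the lowest-weight combination reaching 1002.
binoculars + sleeping bag + headlamp + water filter + trekking poles + stove: 1030 utility at 20 kg.
Any bundle with less than 20 kg falls short of 1002.

20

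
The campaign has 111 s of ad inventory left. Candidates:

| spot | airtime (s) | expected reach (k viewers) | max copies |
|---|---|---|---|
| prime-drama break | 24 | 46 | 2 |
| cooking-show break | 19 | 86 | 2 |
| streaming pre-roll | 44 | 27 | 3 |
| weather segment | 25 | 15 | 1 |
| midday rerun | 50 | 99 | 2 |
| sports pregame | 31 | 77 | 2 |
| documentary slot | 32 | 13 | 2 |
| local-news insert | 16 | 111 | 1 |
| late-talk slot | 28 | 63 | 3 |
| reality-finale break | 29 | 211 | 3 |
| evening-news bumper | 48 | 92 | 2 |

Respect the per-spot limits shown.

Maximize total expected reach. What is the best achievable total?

744

Local-news insert + 3×reality-finale break uses 103 of the 111 s and totals 744.
Nothing else within 111 s beats 744.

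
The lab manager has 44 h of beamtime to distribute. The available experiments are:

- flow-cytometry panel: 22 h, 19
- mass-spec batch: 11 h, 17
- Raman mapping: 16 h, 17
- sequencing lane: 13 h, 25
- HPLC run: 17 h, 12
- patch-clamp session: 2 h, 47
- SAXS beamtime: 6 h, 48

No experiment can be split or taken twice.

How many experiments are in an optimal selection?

4

The maximum expected citations within 44 h is 139.
For example flow-cytometry panel + sequencing lane + patch-clamp session + SAXS beamtime achieves it, using 43 h.
Every optimal selection uses 4 experiments.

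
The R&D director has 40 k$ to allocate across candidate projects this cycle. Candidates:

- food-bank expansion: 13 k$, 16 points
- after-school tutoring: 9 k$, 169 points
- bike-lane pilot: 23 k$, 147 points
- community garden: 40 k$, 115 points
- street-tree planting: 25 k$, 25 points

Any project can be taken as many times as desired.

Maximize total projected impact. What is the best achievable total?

676

Ranking by ratio (projected impact/k$): after-school tutoring 18.78, bike-lane pilot 6.39, community garden 2.88.
4×after-school tutoring uses 36 of the 40 k$ and totals 676.
That's the maximum — no swap from here does better than 676.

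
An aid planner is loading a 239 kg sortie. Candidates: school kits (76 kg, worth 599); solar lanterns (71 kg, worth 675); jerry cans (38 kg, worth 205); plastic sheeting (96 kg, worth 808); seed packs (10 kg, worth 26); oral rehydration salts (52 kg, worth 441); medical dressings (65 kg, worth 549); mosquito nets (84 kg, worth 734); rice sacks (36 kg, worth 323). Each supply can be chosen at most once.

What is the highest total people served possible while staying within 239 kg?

2047

Taking the top-ratio supplies first gives solar lanterns + jerry cans + seed packs + mosquito nets + rice sacks for 1963 (239 kg).
But oral rehydration salts + medical dressings + mosquito nets + rice sacks fits in 237 kg and reaches 2047.
The closest alternative, school kits + solar lanterns + oral rehydration salts + rice sacks, reaches only 2038.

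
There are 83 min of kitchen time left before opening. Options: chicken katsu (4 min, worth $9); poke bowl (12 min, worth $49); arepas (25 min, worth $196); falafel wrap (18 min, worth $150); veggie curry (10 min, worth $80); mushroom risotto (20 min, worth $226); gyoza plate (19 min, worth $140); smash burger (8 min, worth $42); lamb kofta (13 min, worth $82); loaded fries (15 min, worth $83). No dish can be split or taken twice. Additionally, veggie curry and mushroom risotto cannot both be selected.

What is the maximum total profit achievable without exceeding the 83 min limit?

Arepas + falafel wrap + mushroom risotto + gyoza plate uses 82 of the 83 min and totals 712.

712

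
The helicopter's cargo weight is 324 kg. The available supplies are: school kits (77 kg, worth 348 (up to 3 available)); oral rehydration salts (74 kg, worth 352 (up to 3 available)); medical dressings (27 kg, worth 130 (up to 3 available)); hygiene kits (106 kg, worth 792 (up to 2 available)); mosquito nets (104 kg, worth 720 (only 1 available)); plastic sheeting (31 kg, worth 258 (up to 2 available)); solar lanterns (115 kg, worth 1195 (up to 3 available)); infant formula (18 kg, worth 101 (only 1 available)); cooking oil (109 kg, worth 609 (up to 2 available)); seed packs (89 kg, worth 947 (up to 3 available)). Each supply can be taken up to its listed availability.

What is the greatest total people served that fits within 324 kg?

3347

Ranking by ratio (people served/kg): seed packs 10.64, solar lanterns 10.39, plastic sheeting 8.32.
The ratio heuristic lands on plastic sheeting + infant formula + 3×seed packs (3200) but leaves 8 kg idle.
Replace infant formula and seed packs with solar lanterns: the trade gains 147 net, giving 3347 at 324 kg.
Nothing else within 324 kg beats 3347.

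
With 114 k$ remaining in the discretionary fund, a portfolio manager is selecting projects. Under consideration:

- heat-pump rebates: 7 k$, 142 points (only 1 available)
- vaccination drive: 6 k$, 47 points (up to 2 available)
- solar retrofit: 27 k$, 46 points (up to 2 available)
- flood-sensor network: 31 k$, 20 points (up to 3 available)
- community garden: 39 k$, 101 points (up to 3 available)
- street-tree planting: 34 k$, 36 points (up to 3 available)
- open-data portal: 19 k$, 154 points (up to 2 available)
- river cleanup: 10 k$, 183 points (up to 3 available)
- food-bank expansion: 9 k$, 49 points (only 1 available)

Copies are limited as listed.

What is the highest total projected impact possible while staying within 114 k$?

Heat-pump rebates + 2×vaccination drive + 2×open-data portal + 3×river cleanup + food-bank expansion uses 96 of the 114 k$ and totals 1142.
That's the maximum — no swap from here does better than 1142.

1142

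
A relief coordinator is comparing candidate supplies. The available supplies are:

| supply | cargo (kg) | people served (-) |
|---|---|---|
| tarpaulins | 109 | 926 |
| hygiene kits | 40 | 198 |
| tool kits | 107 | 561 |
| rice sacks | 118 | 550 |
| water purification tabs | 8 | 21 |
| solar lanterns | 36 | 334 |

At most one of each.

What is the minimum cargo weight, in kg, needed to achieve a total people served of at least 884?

Need the lightest bundle worth ≥ 884.
tarpaulins: 926 people served at 109 kg.
Below 109 kg the best achievable stays under 884.

109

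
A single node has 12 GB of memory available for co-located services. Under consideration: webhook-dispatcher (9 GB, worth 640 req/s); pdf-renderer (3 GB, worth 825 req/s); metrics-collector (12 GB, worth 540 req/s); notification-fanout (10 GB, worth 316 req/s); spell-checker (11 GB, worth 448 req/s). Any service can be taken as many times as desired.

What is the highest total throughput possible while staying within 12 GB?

3300

Best packing: 4×pdf-renderer — 12 GB, 3300 total.
Every other selection either busts 12 GB or fails to beat 3300.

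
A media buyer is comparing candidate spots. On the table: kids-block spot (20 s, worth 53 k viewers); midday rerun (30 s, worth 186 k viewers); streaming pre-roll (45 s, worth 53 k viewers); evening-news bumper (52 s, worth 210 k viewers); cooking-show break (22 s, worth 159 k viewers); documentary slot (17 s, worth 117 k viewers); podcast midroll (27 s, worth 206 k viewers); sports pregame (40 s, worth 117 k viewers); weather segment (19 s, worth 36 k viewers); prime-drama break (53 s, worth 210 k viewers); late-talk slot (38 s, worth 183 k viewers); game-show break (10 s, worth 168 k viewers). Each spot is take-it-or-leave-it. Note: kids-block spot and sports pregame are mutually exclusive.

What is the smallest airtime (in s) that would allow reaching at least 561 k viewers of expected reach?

76

Minimise s subject to total expected reach ≥ 561.
Taking cooking-show break + documentary slot + podcast midroll + game-show break gives 650 (≥ 561) for 76 s.
Any bundle with less than 76 s falls short of 561.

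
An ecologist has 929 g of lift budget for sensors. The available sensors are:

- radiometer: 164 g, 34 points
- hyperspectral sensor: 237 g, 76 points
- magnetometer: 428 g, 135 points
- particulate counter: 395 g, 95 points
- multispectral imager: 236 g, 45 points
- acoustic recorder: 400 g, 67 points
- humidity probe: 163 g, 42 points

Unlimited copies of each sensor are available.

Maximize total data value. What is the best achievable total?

287

By data value per g: hyperspectral sensor 0.32, magnetometer 0.32, humidity probe 0.26 lead.
Greedy by ratio would take 3×hyperspectral sensor + humidity probe: 874 g used, total 270.
Dropping hyperspectral sensor and humidity probe frees 400 g; slotting in magnetometer (428 g) lifts the total to 287 at 902 g.
That's the maximum — no swap from here does better than 287.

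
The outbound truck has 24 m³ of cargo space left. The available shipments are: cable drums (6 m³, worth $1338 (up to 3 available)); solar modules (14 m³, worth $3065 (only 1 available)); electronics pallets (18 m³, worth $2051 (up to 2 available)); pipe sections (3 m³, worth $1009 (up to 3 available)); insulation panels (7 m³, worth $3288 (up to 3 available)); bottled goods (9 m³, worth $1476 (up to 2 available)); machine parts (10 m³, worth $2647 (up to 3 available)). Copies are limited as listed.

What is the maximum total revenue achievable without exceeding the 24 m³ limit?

Taking pipe sections + 3×insulation panels: 24 m³ used, 10873 in revenue.
Every other selection either busts 24 m³ or exceeds an availability limit or fails to beat 10873.

10873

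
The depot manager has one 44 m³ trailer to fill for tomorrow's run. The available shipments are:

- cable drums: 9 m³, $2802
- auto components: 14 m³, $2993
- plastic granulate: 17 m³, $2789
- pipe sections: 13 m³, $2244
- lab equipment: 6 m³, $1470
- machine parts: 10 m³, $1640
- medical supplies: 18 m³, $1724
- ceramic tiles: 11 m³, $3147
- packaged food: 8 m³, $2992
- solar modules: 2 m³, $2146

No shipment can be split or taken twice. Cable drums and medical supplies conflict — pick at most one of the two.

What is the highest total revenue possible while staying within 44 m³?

14080

Density check — solar modules 1073.00, packaged food 374.00, cable drums 311.33, ceramic tiles 286.09 are the best per m³.
The ratio heuristic lands on cable drums + lab equipment + ceramic tiles + packaged food + solar modules (12557) but leaves 8 m³ idle.
The 6 m³ tied up in lab equipment is better spent on auto components — total rises to 14080 (44 m³).
That's the maximum — no feasible swap from here does better than 14080.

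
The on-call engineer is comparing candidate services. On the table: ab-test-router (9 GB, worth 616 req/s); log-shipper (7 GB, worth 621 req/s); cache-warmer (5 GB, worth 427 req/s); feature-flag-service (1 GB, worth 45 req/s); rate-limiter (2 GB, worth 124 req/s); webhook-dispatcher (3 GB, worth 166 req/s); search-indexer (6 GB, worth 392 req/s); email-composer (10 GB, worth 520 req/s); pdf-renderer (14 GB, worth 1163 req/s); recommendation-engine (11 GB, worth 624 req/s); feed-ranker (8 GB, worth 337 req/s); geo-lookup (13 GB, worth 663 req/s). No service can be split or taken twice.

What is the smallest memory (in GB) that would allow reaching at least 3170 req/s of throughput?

41

Need the lightest bundle worth ≥ 3170.
ab-test-router + log-shipper + cache-warmer + search-indexer + pdf-renderer: 3219 throughput at 41 GB.
No combination under 41 GB hits 3170.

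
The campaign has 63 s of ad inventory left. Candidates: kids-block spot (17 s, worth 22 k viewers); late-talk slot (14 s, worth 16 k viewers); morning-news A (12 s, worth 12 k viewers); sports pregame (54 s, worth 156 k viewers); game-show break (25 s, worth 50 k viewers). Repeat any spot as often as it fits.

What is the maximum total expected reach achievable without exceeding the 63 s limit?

156

The ratio ordering already packs tightly: sports pregame, 54 s, 156.
The spare 9 s is too small for any remaining spot, and no exchange beats 156.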